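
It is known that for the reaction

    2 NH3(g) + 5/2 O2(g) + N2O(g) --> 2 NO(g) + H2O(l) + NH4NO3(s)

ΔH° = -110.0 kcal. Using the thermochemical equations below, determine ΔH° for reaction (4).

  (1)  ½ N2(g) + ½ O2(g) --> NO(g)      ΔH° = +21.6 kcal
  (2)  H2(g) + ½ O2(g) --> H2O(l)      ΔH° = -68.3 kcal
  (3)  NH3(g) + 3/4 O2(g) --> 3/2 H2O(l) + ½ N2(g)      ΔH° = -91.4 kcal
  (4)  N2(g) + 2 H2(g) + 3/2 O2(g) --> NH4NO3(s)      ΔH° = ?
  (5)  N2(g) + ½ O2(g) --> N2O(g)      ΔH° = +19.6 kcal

(1) × 2: (2)·(+21.6) = +43.2 kcal
(2) reversed and × 2: (-2)·(-68.3) = +136.6 kcal
(3) × 2: (2)·(-91.4) = -182.8 kcal
(4) as written: contributes x
(5) reversed: -19.6 kcal
-110.0 = (+43.2) + (+136.6) + (-182.8) + (-19.6) + x
x = (-110.0 − (-22.6)) / (1) = -87.4 kcal

ΔH° = -87.4 kcal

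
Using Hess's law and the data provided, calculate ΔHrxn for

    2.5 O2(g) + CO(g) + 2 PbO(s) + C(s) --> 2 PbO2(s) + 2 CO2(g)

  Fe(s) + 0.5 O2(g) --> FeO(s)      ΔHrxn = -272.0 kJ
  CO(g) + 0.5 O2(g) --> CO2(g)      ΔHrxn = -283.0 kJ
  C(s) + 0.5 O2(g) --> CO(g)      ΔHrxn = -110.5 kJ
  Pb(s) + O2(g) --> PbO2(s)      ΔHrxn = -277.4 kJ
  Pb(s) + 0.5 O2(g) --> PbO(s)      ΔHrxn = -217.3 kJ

equation 1: not needed (Fe(s) appears nowhere else).
equation 2 × 2 (scale by 2 for the 2 CO2(g)): (2)·(-283.0) = -566.0 kJ
equation 3 as written (C(s) already on the reactant side): -110.5 kJ
equation 4 × 2 (scale by 2 for the 2 PbO2(s)): (2)·(-277.4) = -554.8 kJ
equation 5 reversed and × 2 (PbO(s) must end up as a reactant; scale by 2 for the 2 PbO(s)): (-2)·(-217.3) = +434.6 kJ
By Hess's law, ΔHrxn = (-566.0) + (-110.5) + (-554.8) + (+434.6) = -796.7 kJ

ΔHrxn = -796.7 kJ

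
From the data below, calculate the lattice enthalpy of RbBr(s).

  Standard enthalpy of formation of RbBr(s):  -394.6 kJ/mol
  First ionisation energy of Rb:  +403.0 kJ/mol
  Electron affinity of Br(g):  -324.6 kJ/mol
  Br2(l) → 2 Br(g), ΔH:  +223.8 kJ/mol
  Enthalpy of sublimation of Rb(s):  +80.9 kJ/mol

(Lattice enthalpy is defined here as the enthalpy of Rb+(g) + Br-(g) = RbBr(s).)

U = -665.8 kJ/mol

ΔHf° = 1·ΔHsub + 1·(ΣIE) + 1/2·D(Br2) + 1·EA + U
-394.6 = 1·(+80.9) + 1·(+403.0) + 1/2·(+223.8) + 1·(-324.6) + U
U = -394.6 − (+271.2) = -665.8 kJ/mol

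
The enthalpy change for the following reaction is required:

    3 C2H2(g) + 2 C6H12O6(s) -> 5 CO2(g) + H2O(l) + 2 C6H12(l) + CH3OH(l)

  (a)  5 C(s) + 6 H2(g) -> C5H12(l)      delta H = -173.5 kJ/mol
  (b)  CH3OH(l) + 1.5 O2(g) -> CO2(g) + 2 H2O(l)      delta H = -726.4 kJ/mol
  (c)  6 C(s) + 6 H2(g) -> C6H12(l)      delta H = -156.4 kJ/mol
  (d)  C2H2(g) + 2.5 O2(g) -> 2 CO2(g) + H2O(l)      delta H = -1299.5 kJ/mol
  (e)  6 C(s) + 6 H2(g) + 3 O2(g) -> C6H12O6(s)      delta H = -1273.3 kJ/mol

(a): not needed.
(b) reversed: +726.4 kJ/mol
(c) × 2: (2)·(-156.4) = -312.8 kJ/mol
(d) × 3: (3)·(-1299.5) = -3898.5 kJ/mol
(e) reversed and × 2: (-2)·(-1273.3) = +2546.6 kJ/mol
Combining the equations, delta H = (+726.4) + (-312.8) + (-3898.5) + (+2546.6) = -938.3 kJ/mol

delta H = -938.3 kJ/mol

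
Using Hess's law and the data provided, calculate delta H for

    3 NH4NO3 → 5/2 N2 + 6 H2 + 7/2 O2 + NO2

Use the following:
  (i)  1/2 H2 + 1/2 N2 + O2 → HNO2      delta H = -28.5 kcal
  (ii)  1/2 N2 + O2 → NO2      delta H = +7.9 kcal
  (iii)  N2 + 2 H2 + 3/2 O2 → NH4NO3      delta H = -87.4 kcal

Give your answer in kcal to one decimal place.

delta H = 270.1 kcal

(i): not needed.
(ii) as written: +7.9 kcal
(iii) reversed and × 3: (-3)·(-87.4) = +262.2 kcal
Since enthalpy is a state function, delta H = (1)·(+7.9) + (-3)·(-87.4) = 270.1 kcal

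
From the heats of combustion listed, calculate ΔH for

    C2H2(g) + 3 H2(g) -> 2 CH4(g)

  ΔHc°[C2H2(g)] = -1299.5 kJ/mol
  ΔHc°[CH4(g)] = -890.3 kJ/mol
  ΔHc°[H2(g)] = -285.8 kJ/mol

ΔH = -376.3 kJ/mol

Using ΔH = Σ nΔHc°(reactants) − Σ nΔHc°(products):
= [1·(-1299.5) + 3·(-285.8)] − [2·(-890.3)]
= -376.3 kJ/mol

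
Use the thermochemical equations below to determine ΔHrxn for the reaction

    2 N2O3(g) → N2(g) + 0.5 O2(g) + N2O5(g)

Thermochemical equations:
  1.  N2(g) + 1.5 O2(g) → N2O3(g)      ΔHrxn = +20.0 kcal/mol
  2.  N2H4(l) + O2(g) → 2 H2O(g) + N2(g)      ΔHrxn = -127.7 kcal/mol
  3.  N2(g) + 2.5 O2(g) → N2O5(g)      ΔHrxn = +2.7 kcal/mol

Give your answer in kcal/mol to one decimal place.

ΔHrxn = -37.3 kcal/mol

eq. 1 reversed and × 2 (N2O3(g) must end up as a reactant; scale by 2 for the 2 N2O3(g)): (-2)·(+20.0) = -40.0 kcal/mol
eq. 2: not needed (N2H4(l) appears nowhere else).
eq. 3 as written (N2O5(g) already on the product side): +2.7 kcal/mol
Since enthalpy is a state function, ΔHrxn = (-2)·(+20.0) + (1)·(+2.7) = -37.3 kcal/mol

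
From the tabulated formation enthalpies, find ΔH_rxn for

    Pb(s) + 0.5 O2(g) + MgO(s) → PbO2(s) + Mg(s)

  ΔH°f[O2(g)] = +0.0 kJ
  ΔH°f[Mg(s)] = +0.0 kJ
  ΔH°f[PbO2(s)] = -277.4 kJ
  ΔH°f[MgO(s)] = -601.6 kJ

ΔH_rxn = 324.2 kJ

Products: 1·(-277.4) + 1·(+0.0) = -277.4
Reactants: 1·(+0.0) + 1/2·(+0.0) + 1·(-601.6) = -601.6
ΔH_rxn = (-277.4) − (-601.6) = 324.2 kJ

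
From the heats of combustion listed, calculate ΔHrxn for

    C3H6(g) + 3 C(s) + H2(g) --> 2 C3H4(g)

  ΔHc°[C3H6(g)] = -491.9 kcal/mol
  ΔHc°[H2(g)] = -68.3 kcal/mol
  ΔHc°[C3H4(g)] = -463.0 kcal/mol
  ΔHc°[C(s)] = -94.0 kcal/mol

ΔHrxn = 83.8 kcal/mol

Using ΔH = Σ nΔHc°(reactants) − Σ nΔHc°(products):
= [1·(-491.9) + 3·(-94.0) + 1·(-68.3)] − [2·(-463.0)]
= 83.8 kcal/mol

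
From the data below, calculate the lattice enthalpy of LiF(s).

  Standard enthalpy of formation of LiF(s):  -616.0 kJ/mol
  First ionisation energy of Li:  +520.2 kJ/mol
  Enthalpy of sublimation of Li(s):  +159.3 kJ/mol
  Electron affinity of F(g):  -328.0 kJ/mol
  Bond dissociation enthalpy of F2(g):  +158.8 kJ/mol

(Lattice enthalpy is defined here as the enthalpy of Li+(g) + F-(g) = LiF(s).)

ΔHf° = 1·ΔHsub + 1·(ΣIE) + 1/2·D(F2) + 1·EA + U
-616.0 = 1·(+159.3) + 1·(+520.2) + 1/2·(+158.8) + 1·(-328.0) + U
U = -616.0 − (+430.9) = -1046.9 kJ/mol

U = -1046.9 kJ/mol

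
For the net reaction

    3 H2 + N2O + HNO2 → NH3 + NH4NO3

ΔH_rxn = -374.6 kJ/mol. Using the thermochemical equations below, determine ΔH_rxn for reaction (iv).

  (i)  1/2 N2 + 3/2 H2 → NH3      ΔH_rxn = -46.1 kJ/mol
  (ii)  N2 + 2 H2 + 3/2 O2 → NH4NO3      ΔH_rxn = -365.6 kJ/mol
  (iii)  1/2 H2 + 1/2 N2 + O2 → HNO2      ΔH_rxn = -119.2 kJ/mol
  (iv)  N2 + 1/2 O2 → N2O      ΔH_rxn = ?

(i) as written (NH3 already on the product side): -46.1 kJ/mol
(ii) as written (NH4NO3 already on the product side): -365.6 kJ/mol
(iii) reversed (HNO2 must end up as a reactant): +119.2 kJ/mol
(iv) reversed (N2O must end up as a reactant): contributes −x
-374.6 = (-46.1) + (-365.6) + (+119.2) − x
x = (-374.6 − (-292.5)) / (-1) = 82.1 kJ/mol

ΔH_rxn = 82.1 kJ/mol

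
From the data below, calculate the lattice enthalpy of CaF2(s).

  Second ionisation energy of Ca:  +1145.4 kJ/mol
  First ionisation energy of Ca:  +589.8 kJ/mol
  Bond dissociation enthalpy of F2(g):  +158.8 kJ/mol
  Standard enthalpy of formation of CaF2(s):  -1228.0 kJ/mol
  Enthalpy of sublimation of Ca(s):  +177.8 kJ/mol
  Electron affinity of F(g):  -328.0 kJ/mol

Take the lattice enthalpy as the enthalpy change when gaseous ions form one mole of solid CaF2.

U = -2643.8 kJ/mol

ΔHf° = 1·ΔHsub + 1·(ΣIE) + 1·D(F2) + 2·EA + U
-1228.0 = 1·(+177.8) + 1·(+1735.2) + 1·(+158.8) + 2·(-328.0) + U
U = -1228.0 − (+1415.8) = -2643.8 kJ/mol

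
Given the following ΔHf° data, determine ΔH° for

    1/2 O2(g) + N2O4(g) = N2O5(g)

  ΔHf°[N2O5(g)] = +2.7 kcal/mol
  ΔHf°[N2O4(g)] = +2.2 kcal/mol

Products: 1·(+2.7) = +2.7
Reactants: 1/2·(+0.0) + 1·(+2.2) = +2.2
ΔH° = (+2.7) − (+2.2) = 0.5 kcal/mol

ΔH° = 0.5 kcal/mol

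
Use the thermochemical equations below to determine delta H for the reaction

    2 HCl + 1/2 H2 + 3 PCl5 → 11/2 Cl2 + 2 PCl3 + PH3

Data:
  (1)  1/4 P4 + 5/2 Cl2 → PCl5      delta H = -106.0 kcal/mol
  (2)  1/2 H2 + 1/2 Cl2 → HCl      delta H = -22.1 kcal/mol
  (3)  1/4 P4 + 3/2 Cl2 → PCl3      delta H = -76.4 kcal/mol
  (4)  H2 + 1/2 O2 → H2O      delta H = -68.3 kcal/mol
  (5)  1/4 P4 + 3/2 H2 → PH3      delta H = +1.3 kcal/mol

delta H = 210.7 kcal/mol

(1) reversed and × 3: (-3)·(-106.0) = +318.0 kcal/mol
(2) reversed and × 2: (-2)·(-22.1) = +44.2 kcal/mol
(3) × 2: (2)·(-76.4) = -152.8 kcal/mol
(4): not needed.
(5) as written: +1.3 kcal/mol
By Hess's law, delta H = (+318.0) + (+44.2) + (-152.8) + (+1.3) = 210.7 kcal/mol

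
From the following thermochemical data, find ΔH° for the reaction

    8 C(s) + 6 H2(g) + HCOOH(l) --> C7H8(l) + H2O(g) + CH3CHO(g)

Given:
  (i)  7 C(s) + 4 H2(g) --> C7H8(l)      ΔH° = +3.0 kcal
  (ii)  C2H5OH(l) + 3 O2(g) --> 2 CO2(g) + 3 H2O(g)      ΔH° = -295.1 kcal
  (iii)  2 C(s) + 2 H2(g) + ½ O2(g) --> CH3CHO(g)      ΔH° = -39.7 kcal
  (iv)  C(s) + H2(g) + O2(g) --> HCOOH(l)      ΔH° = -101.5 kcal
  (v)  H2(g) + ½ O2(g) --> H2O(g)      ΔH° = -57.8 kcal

(i) as written: +3.0 kcal
(ii): not needed.
(iii) as written: -39.7 kcal
(iv) reversed: +101.5 kcal
(v) as written: -57.8 kcal
ΔH° = (1)·(+3.0) + (1)·(-39.7) + (-1)·(-101.5) + (1)·(-57.8) = 7.0 kcal

ΔH° = 7.0 kcal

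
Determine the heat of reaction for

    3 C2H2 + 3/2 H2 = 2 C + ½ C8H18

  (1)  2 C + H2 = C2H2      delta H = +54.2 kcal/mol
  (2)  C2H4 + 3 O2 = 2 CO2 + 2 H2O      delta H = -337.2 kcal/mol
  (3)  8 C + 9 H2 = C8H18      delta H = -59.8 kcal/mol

delta H = -192.5 kcal/mol

(1) reversed and × 3 (C2H2 must end up as a reactant; scale by 3 for the 3 C2H2): (-3)·(+54.2) = -162.6 kcal/mol
(2): not needed (CO2 appears nowhere else).
(3) × 1/2 (×1/2 to match 1/2 C8H18 in the target): (1/2)·(-59.8) = -29.9 kcal/mol
Since enthalpy is a state function, delta H = (-3)·(+54.2) + (1/2)·(-59.8) = -192.5 kcal/mol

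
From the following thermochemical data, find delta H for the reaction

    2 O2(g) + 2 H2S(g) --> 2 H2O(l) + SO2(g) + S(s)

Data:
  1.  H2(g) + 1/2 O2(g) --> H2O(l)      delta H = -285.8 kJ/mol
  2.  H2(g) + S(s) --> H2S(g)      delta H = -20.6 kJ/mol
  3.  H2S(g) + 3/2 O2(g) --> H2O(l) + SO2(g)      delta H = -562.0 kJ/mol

eq. 1 as written: -285.8 kJ/mol
eq. 2 reversed: +20.6 kJ/mol
eq. 3 as written: -562.0 kJ/mol
Summing the manipulated equations, delta H = (1)·(-285.8) + (-1)·(-20.6) + (1)·(-562.0) = -827.2 kJ/mol

delta H = -827.2 kJ/mol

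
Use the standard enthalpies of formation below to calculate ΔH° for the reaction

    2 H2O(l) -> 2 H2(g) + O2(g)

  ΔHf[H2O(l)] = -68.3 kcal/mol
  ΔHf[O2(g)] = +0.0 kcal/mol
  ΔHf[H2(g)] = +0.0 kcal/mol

ΔH° = 136.6 kcal/mol

Products: 2·(+0.0) + 1·(+0.0) = +0.0
Reactants: 2·(-68.3) = -136.6
ΔH° = (+0.0) − (-136.6) = 136.6 kcal/mol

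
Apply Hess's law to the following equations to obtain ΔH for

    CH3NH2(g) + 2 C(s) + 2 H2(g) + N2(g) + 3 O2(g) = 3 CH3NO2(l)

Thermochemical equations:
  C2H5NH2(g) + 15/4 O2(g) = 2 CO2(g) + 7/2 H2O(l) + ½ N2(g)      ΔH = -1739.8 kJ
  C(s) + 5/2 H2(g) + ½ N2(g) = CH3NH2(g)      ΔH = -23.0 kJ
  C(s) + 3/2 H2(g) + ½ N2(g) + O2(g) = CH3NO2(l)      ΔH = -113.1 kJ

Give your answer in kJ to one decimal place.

ΔH = -316.3 kJ

equation 1: not needed.
equation 2 reversed: +23.0 kJ
equation 3 × 3: (3)·(-113.1) = -339.3 kJ
By Hess's law, ΔH = (+23.0) + (-339.3) = -316.3 kJ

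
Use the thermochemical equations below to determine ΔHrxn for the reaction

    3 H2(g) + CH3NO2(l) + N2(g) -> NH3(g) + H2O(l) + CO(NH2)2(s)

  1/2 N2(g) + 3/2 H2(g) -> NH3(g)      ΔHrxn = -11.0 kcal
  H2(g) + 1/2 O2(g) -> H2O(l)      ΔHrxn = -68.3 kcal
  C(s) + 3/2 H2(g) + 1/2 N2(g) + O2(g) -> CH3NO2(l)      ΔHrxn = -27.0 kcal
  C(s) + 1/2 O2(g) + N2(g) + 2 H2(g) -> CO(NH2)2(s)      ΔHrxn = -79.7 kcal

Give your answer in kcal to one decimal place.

equation 1 as written (NH3(g) already on the product side): -11.0 kcal
equation 2 as written (H2O(l) already on the product side): -68.3 kcal
equation 3 reversed (CH3NO2(l) must end up as a reactant): +27.0 kcal
equation 4 as written (CO(NH2)2(s) already on the product side): -79.7 kcal
Combining the equations, ΔHrxn = (1)·(-11.0) + (1)·(-68.3) + (-1)·(-27.0) + (1)·(-79.7) = -132.0 kcal

ΔHrxn = -132.0 kcal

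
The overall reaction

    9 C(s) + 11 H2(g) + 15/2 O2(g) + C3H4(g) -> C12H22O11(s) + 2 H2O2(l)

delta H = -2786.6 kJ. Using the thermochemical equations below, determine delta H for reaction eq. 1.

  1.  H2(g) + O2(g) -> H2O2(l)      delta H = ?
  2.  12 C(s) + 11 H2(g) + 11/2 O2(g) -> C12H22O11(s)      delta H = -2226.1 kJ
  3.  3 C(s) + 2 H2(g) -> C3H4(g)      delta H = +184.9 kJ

eq. 1 × 2: contributes 2·x
eq. 2 as written: -2226.1 kJ
eq. 3 reversed: -184.9 kJ
-2786.6 = (-2226.1) + (-184.9) + 2·x
x = (-2786.6 − (-2411.0)) / (2) = -187.8 kJ

delta H = -187.8 kJ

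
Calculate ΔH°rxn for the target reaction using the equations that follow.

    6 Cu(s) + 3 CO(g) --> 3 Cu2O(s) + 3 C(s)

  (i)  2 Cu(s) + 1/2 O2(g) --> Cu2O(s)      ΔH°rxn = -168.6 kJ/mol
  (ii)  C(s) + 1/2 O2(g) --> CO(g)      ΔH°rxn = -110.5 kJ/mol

ΔH°rxn = -174.3 kJ/mol

(i) × 3 (scale by 3 for the 3 Cu2O(s)): (3)·(-168.6) = -505.8 kJ/mol
(ii) reversed and × 3 (CO(g) must end up as a reactant; ×3 to match 3 CO(g) in the target): (-3)·(-110.5) = +331.5 kJ/mol
ΔH°rxn = (-505.8) + (+331.5) = -174.3 kJ/mol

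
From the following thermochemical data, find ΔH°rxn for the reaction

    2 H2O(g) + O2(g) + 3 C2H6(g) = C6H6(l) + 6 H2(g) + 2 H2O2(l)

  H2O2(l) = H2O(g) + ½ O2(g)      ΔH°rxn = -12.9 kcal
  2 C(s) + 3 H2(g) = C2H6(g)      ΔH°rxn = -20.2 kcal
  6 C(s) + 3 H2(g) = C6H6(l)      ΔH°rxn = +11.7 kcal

equation 1 reversed and × 2 (reverse to put H2O2(l) on the product side; scale by 2 for the 2 H2O2(l)): (-2)·(-12.9) = +25.8 kcal
equation 2 reversed and × 3 (C2H6(g) must end up as a reactant; scale by 3 for the 3 C2H6(g)): (-3)·(-20.2) = +60.6 kcal
equation 3 as written (C6H6(l) already on the product side): +11.7 kcal
Summing the manipulated equations, ΔH°rxn = (+25.8) + (+60.6) + (+11.7) = 98.1 kcal

ΔH°rxn = 98.1 kcal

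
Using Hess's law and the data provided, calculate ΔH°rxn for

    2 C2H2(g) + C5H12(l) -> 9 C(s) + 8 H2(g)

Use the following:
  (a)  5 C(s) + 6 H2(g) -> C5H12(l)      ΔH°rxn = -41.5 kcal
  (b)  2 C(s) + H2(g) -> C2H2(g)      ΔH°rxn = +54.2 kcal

ΔH°rxn = -66.9 kcal

(a) reversed: +41.5 kcal
(b) reversed and × 2: (-2)·(+54.2) = -108.4 kcal
ΔH°rxn = (+41.5) + (-108.4) = -66.9 kcal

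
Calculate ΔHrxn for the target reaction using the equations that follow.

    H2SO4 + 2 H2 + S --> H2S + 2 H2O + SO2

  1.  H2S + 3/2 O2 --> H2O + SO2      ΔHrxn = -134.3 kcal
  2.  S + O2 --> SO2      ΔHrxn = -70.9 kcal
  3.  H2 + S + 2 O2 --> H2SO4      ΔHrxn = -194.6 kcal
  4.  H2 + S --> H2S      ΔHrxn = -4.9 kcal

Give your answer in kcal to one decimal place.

eq. 1 × 2 (scale by 2 for the 2 H2O): (2)·(-134.3) = -268.6 kcal
eq. 2 reversed: +70.9 kcal
eq. 3 reversed (reverse to put H2SO4 on the reactant side): +194.6 kcal
eq. 4 × 3: (3)·(-4.9) = -14.7 kcal
By Hess's law, ΔHrxn = (2)·(-134.3) + (-1)·(-70.9) + (-1)·(-194.6) + (3)·(-4.9) = -17.8 kcal

ΔHrxn = -17.8 kcal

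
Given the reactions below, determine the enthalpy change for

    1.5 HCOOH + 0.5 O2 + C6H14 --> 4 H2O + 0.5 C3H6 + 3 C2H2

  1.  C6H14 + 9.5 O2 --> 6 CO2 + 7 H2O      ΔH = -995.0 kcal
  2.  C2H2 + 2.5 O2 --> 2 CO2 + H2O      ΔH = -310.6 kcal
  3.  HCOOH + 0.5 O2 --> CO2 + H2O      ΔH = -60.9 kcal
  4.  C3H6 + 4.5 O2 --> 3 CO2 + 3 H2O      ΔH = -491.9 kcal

eq. 1 as written: -995.0 kcal
eq. 2 reversed and × 3: (-3)·(-310.6) = +931.8 kcal
eq. 3 × 3/2: (3/2)·(-60.9) = -91.35 kcal
eq. 4 reversed and × 1/2: (-1/2)·(-491.9) = +245.95 kcal
Combining the equations, ΔH = (1)·(-995.0) + (-3)·(-310.6) + (3/2)·(-60.9) + (-1/2)·(-491.9) = 91.4 kcal

ΔH = 91.4 kcal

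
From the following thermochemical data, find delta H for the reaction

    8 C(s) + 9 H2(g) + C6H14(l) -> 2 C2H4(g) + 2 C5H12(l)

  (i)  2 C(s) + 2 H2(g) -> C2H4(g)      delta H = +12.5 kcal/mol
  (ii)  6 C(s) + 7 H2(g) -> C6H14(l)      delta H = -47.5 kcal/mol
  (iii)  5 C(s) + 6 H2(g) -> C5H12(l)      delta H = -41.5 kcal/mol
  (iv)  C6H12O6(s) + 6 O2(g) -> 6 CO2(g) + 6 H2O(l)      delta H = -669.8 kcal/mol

delta H = -10.5 kcal/mol

(i) × 2: (2)·(+12.5) = +25.0 kcal/mol
(ii) reversed: +47.5 kcal/mol
(iii) × 2: (2)·(-41.5) = -83.0 kcal/mol
(iv): not needed.
delta H = (+25.0) + (+47.5) + (-83.0) = -10.5 kcal/mol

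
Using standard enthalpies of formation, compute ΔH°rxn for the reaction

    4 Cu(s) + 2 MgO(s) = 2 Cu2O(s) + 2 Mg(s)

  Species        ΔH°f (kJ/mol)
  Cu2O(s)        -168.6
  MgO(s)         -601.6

ΔH°rxn = 866.0 kJ/mol

Products: 2·(-168.6) + 2·(+0.0) = -337.2
Reactants: 4·(+0.0) + 2·(-601.6) = -1203.2
ΔH°rxn = (-337.2) − (-1203.2) = 866.0 kJ/mol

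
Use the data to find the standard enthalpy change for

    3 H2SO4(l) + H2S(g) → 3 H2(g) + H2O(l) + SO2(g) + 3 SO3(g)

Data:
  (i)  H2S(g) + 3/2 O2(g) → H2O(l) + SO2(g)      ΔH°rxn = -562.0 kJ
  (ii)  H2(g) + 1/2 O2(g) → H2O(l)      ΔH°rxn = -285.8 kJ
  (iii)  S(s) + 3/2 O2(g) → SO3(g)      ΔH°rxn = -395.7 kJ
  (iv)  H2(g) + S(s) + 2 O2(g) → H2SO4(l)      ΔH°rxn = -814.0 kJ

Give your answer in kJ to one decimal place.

ΔH°rxn = 692.9 kJ

(i) as written: -562.0 kJ
(ii): not needed.
(iii) × 3: (3)·(-395.7) = -1187.1 kJ
(iv) reversed and × 3: (-3)·(-814.0) = +2442.0 kJ
ΔH°rxn = (-562.0) + (-1187.1) + (+2442.0) = 692.9 kJ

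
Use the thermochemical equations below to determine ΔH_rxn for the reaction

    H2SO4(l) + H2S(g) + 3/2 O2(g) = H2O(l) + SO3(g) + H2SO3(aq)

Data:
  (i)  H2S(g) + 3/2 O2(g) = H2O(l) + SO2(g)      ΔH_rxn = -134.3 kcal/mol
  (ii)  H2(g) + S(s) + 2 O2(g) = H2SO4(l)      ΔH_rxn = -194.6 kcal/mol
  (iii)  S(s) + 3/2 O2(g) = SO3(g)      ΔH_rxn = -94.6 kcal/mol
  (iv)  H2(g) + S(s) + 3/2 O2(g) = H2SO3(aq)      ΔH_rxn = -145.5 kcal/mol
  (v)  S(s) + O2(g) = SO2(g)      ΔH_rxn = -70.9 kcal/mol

(i) as written (H2S(g) already on the reactant side): -134.3 kcal/mol
(ii) reversed (reverse to put H2SO4(l) on the reactant side): +194.6 kcal/mol
(iii) as written (SO3(g) already on the product side): -94.6 kcal/mol
(iv) as written (H2SO3(aq) already on the product side): -145.5 kcal/mol
(v) reversed: +70.9 kcal/mol
Summing the manipulated equations, ΔH_rxn = (1)·(-134.3) + (-1)·(-194.6) + (1)·(-94.6) + (1)·(-145.5) + (-1)·(-70.9) = -108.9 kcal/mol

ΔH_rxn = -108.9 kcal/mol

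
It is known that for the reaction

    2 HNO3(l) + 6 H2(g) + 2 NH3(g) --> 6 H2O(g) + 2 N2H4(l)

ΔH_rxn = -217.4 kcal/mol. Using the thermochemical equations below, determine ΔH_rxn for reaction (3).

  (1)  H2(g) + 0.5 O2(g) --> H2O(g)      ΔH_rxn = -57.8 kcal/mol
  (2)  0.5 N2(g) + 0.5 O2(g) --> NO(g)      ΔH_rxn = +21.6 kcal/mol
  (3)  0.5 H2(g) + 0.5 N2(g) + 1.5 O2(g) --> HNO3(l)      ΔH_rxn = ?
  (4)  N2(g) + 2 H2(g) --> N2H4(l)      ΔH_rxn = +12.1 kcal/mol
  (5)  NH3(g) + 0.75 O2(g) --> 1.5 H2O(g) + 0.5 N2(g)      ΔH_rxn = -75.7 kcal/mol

(1) × 3: (3)·(-57.8) = -173.4 kcal/mol
(2): not needed (NO(g) appears nowhere else).
(3) reversed and × 2 (reverse to put HNO3(l) on the reactant side; scale by 2 for the 2 HNO3(l)): contributes −2·x
(4) × 2 (×2 to match 2 N2H4(l) in the target): (2)·(+12.1) = +24.2 kcal/mol
(5) × 2 (scale by 2 for the 2 NH3(g)): (2)·(-75.7) = -151.4 kcal/mol
-217.4 = (-173.4) + (+24.2) + (-151.4) − 2·x
x = (-217.4 − (-300.6)) / (-2) = -41.6 kcal/mol

ΔH_rxn = -41.6 kcal/mol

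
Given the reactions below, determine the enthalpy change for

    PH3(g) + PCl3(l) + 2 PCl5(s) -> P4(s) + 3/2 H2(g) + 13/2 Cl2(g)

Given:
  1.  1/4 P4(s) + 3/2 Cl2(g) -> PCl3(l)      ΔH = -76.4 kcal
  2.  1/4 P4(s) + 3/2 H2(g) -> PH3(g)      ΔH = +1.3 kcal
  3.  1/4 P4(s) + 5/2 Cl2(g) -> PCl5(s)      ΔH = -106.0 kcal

ΔH = 287.1 kcal

eq. 1 reversed: +76.4 kcal
eq. 2 reversed: -1.3 kcal
eq. 3 reversed and × 2: (-2)·(-106.0) = +212.0 kcal
By Hess's law, ΔH = (-1)·(-76.4) + (-1)·(+1.3) + (-2)·(-106.0) = 287.1 kcal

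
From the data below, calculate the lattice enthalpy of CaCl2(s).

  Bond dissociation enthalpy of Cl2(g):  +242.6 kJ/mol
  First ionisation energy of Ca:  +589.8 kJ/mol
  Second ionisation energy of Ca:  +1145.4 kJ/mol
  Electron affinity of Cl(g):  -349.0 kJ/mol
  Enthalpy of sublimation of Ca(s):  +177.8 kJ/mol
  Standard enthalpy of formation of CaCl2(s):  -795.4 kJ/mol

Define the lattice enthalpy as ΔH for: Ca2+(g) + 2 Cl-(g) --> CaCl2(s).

ΔHf° = 1·ΔHsub + 1·(ΣIE) + 1·D(Cl2) + 2·EA + U
-795.4 = 1·(+177.8) + 1·(+1735.2) + 1·(+242.6) + 2·(-349.0) + U
U = -795.4 − (+1457.6) = -2253.0 kJ/mol

U = -2253.0 kJ/mol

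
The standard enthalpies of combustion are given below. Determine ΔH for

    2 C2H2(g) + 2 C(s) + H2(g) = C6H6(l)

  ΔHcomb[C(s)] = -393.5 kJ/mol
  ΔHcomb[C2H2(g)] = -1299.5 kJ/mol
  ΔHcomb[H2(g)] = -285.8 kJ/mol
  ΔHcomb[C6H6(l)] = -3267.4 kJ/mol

With combustion enthalpies, reactants minus products:
= [2·(-1299.5) + 2·(-393.5) + 1·(-285.8)] − [1·(-3267.4)]
= -404.4 kJ/mol

ΔH = -404.4 kJ/mol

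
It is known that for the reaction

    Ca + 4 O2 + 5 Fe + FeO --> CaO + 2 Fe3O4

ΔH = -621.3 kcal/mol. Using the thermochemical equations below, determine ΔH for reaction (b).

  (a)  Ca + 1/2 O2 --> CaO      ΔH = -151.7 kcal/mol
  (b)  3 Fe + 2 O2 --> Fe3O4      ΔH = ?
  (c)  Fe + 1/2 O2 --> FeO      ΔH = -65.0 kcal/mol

(a) as written (CaO already on the product side): -151.7 kcal/mol
(b) × 2 (scale by 2 for the 2 Fe3O4): contributes 2·x
(c) reversed (reverse to put FeO on the reactant side): +65.0 kcal/mol
-621.3 = (-151.7) + (+65.0) + 2·x
x = (-621.3 − (-86.7)) / (2) = -267.3 kcal/mol

ΔH = -267.3 kcal/mol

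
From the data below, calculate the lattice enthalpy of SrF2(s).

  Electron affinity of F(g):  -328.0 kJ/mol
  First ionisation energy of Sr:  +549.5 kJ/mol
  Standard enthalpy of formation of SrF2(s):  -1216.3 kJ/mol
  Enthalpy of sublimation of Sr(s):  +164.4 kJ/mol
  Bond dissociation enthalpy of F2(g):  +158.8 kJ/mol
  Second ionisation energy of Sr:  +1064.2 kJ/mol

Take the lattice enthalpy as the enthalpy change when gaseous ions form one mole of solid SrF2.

ΔHf° = 1·ΔHsub + 1·(ΣIE) + 1·D(F2) + 2·EA + U
-1216.3 = 1·(+164.4) + 1·(+1613.7) + 1·(+158.8) + 2·(-328.0) + U
U = -1216.3 − (+1280.9) = -2497.2 kJ/mol

U = -2497.2 kJ/mol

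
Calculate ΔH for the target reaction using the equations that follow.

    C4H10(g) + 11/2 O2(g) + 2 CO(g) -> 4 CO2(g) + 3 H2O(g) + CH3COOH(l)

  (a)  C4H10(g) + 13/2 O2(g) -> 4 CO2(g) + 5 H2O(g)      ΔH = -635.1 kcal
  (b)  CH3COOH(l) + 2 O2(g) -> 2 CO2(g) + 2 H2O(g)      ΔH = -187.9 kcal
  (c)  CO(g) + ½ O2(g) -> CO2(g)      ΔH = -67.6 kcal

ΔH = -582.4 kcal

(a) as written: -635.1 kcal
(b) reversed: +187.9 kcal
(c) × 2: (2)·(-67.6) = -135.2 kcal
By Hess's law, ΔH = (-635.1) + (+187.9) + (-135.2) = -582.4 kcal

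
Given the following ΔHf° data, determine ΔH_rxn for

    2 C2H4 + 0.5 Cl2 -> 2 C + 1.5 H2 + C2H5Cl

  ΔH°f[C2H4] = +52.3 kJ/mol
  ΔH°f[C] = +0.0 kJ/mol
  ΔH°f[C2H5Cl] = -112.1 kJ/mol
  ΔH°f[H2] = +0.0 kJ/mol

ΔH_rxn = -216.7 kJ/mol

Products: 2·(+0.0) + 3/2·(+0.0) + 1·(-112.1) = -112.1
Reactants: 2·(+52.3) + 1/2·(+0.0) = +104.6
ΔH_rxn = (-112.1) − (+104.6) = -216.7 kJ/mol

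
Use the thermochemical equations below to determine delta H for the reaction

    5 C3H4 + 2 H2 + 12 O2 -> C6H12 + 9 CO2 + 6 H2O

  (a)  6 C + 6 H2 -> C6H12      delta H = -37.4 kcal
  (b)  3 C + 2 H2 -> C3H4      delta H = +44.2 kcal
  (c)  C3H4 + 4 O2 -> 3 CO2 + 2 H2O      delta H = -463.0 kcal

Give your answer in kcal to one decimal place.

(a) as written (C6H12 already on the product side): -37.4 kcal
(b) reversed and × 2: (-2)·(+44.2) = -88.4 kcal
(c) × 3 (×3 to match 9 CO2 in the target): (3)·(-463.0) = -1389.0 kcal
delta H = (-37.4) + (-88.4) + (-1389.0) = -1514.8 kcal

delta H = -1514.8 kcal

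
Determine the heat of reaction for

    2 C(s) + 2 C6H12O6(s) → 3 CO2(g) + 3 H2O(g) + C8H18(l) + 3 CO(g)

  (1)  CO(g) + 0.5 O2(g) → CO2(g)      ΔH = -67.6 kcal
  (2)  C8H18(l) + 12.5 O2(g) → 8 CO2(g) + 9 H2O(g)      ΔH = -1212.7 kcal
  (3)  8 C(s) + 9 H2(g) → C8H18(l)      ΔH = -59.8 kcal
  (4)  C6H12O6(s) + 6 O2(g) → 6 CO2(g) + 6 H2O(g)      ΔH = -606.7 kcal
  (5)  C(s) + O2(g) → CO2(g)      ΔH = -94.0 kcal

(1) reversed and × 3: (-3)·(-67.6) = +202.8 kcal
(2) reversed: +1212.7 kcal
(3): not needed.
(4) × 2: (2)·(-606.7) = -1213.4 kcal
(5) × 2: (2)·(-94.0) = -188.0 kcal
Combining the equations, ΔH = (-3)·(-67.6) + (-1)·(-1212.7) + (2)·(-606.7) + (2)·(-94.0) = 14.1 kcal

ΔH = 14.1 kcal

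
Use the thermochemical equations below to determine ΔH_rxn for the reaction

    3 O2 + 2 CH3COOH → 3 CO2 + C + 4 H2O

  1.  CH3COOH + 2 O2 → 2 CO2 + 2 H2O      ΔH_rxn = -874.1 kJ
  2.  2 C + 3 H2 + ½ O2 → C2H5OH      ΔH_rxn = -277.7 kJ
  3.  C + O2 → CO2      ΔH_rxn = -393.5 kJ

eq. 1 × 2: (2)·(-874.1) = -1748.2 kJ
eq. 2: not needed.
eq. 3 reversed: +393.5 kJ
ΔH_rxn = (-1748.2) + (+393.5) = -1354.7 kJ

ΔH_rxn = -1354.7 kJ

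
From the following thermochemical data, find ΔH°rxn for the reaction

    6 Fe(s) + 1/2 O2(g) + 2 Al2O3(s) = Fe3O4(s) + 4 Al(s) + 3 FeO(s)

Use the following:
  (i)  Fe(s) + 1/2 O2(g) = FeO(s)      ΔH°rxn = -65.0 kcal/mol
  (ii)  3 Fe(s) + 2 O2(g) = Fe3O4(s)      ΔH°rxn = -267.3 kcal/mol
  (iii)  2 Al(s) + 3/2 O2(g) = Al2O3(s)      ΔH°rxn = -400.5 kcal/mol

(i) × 3 (scale by 3 for the 3 FeO(s)): (3)·(-65.0) = -195.0 kcal/mol
(ii) as written (Fe3O4(s) already on the product side): -267.3 kcal/mol
(iii) reversed and × 2 (reverse to put Al2O3(s) on the reactant side; scale by 2 for the 2 Al2O3(s)): (-2)·(-400.5) = +801.0 kcal/mol
ΔH°rxn = (3)·(-65.0) + (1)·(-267.3) + (-2)·(-400.5) = 338.7 kcal/mol

ΔH°rxn = 338.7 kcal/mol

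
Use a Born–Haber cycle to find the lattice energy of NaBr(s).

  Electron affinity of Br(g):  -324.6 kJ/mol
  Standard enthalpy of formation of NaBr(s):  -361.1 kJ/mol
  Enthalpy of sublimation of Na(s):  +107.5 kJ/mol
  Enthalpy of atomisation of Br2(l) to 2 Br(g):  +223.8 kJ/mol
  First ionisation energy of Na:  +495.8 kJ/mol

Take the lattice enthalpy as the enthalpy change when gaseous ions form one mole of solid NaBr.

ΔHf° = 1·ΔHsub + 1·(ΣIE) + 1/2·D(Br2) + 1·EA + U
-361.1 = 1·(+107.5) + 1·(+495.8) + 1/2·(+223.8) + 1·(-324.6) + U
U = -361.1 − (+390.6) = -751.7 kJ/mol

U = -751.7 kJ/mol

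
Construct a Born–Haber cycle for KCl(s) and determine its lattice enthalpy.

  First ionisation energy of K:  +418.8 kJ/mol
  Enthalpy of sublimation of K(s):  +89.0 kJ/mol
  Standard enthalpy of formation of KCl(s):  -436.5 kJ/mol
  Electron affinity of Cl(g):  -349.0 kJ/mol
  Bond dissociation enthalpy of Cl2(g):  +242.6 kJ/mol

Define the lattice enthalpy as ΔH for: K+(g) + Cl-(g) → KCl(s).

ΔHf° = 1·ΔHsub + 1·(ΣIE) + 1/2·D(Cl2) + 1·EA + U
-436.5 = 1·(+89.0) + 1·(+418.8) + 1/2·(+242.6) + 1·(-349.0) + U
U = -436.5 − (+280.1) = -716.6 kJ/mol

U = -716.6 kJ/mol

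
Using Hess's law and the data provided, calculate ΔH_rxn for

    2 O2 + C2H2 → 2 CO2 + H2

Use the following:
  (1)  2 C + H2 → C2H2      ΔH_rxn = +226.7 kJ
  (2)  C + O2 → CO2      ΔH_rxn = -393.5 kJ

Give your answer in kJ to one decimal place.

(1) reversed: -226.7 kJ
(2) × 2: (2)·(-393.5) = -787.0 kJ
By Hess's law, ΔH_rxn = (-226.7) + (-787.0) = -1013.7 kJ

ΔH_rxn = -1013.7 kJ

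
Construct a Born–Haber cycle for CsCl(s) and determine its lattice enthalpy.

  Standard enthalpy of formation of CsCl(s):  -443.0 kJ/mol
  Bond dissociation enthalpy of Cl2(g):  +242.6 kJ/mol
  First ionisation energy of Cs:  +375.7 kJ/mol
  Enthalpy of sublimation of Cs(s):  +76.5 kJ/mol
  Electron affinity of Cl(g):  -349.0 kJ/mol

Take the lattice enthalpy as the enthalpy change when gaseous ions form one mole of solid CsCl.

U = -667.5 kJ/mol

ΔHf° = 1·ΔHsub + 1·(ΣIE) + 1/2·D(Cl2) + 1·EA + U
-443.0 = 1·(+76.5) + 1·(+375.7) + 1/2·(+242.6) + 1·(-349.0) + U
U = -443.0 − (+224.5) = -667.5 kJ/mol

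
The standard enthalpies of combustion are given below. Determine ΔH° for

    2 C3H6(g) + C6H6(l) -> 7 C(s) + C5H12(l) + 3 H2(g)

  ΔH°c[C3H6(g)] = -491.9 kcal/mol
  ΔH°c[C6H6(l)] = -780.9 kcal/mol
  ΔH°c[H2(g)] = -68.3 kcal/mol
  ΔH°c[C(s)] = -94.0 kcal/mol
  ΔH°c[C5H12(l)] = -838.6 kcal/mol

Using ΔH = Σ nΔHc°(reactants) − Σ nΔHc°(products):
= [2·(-491.9) + 1·(-780.9)] − [7·(-94.0) + 1·(-838.6) + 3·(-68.3)]
= -63.2 kcal/mol

ΔH° = -63.2 kcal/mol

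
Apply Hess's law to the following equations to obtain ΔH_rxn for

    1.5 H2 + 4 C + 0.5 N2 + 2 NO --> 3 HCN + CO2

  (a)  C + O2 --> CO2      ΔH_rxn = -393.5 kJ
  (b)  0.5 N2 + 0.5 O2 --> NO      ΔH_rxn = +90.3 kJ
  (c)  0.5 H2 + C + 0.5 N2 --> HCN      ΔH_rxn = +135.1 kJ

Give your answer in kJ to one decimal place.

(a) as written: -393.5 kJ
(b) reversed and × 2: (-2)·(+90.3) = -180.6 kJ
(c) × 3: (3)·(+135.1) = +405.3 kJ
Since enthalpy is a state function, ΔH_rxn = (-393.5) + (-180.6) + (+405.3) = -168.8 kJ

ΔH_rxn = -168.8 kJ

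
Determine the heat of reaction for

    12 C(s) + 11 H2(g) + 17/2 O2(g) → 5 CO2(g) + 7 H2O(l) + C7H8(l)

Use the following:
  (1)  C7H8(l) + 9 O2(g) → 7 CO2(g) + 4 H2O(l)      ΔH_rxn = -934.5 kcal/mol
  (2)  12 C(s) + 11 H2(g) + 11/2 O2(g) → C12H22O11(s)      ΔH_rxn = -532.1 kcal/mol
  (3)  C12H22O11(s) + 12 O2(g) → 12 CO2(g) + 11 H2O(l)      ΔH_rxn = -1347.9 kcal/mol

ΔH_rxn = -945.5 kcal/mol

(1) reversed: +934.5 kcal/mol
(2) as written: -532.1 kcal/mol
(3) as written: -1347.9 kcal/mol
Since enthalpy is a state function, ΔH_rxn = (-1)·(-934.5) + (1)·(-532.1) + (1)·(-1347.9) = -945.5 kcal/mol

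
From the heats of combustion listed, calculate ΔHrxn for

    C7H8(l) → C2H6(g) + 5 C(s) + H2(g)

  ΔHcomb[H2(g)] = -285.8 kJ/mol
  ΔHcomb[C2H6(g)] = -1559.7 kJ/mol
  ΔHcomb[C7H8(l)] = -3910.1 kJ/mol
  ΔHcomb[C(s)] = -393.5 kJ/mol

ΔHrxn = -97.1 kJ/mol

With combustion enthalpies, reactants minus products:
= [1·(-3910.1)] − [1·(-1559.7) + 5·(-393.5) + 1·(-285.8)]
= -97.1 kJ/mol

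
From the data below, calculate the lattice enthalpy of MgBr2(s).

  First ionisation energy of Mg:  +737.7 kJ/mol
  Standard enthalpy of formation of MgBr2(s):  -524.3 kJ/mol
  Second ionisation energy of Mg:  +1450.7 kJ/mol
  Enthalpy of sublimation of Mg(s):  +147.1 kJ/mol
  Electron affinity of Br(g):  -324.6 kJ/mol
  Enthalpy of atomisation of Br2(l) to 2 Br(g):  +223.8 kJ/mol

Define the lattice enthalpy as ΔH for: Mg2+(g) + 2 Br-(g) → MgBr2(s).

U = -2434.4 kJ/mol

ΔHf° = 1·ΔHsub + 1·(ΣIE) + 1·D(Br2) + 2·EA + U
-524.3 = 1·(+147.1) + 1·(+2188.4) + 1·(+223.8) + 2·(-324.6) + U
U = -524.3 − (+1910.1) = -2434.4 kJ/mol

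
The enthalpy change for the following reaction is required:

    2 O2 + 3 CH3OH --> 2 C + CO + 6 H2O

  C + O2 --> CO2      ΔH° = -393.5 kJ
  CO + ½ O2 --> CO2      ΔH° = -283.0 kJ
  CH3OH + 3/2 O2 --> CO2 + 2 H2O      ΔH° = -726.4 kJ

equation 1 reversed and × 2: (-2)·(-393.5) = +787.0 kJ
equation 2 reversed: +283.0 kJ
equation 3 × 3: (3)·(-726.4) = -2179.2 kJ
ΔH° = (+787.0) + (+283.0) + (-2179.2) = -1109.2 kJ

ΔH° = -1109.2 kJ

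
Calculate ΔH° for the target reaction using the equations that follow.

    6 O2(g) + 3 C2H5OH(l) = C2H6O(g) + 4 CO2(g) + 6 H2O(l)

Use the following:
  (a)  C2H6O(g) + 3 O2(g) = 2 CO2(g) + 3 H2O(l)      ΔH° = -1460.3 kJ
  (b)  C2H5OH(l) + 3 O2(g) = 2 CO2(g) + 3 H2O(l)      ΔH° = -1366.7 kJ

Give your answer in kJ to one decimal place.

ΔH° = -2639.8 kJ

(a) reversed: +1460.3 kJ
(b) × 3: (3)·(-1366.7) = -4100.1 kJ
Summing the manipulated equations, ΔH° = (-1)·(-1460.3) + (3)·(-1366.7) = -2639.8 kJ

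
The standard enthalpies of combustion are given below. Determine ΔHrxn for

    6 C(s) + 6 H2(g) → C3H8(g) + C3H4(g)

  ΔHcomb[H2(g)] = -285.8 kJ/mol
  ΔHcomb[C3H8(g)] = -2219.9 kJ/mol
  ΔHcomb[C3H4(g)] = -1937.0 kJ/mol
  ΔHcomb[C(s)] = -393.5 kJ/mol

ΔHrxn = 81.1 kJ/mol

With combustion enthalpies, reactants minus products:
= [6·(-393.5) + 6·(-285.8)] − [1·(-2219.9) + 1·(-1937.0)]
= 81.1 kJ/mol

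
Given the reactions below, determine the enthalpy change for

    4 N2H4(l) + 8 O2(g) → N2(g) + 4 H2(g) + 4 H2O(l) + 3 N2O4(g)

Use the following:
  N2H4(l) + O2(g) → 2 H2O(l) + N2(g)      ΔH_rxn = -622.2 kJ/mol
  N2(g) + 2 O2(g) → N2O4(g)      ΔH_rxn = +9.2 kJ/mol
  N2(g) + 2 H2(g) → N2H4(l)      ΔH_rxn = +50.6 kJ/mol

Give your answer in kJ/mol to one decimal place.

ΔH_rxn = -1318.0 kJ/mol

equation 1 × 2: (2)·(-622.2) = -1244.4 kJ/mol
equation 2 × 3: (3)·(+9.2) = +27.6 kJ/mol
equation 3 reversed and × 2: (-2)·(+50.6) = -101.2 kJ/mol
ΔH_rxn = (2)·(-622.2) + (3)·(+9.2) + (-2)·(+50.6) = -1318.0 kJ/mol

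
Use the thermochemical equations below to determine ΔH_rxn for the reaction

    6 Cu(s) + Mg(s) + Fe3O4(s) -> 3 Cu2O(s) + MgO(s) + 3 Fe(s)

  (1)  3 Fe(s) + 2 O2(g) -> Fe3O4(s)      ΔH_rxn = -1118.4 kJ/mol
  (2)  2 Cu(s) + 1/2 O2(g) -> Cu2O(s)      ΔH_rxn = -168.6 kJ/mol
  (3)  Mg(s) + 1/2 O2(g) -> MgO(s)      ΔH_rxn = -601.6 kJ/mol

ΔH_rxn = 11.0 kJ/mol

(1) reversed: +1118.4 kJ/mol
(2) × 3: (3)·(-168.6) = -505.8 kJ/mol
(3) as written: -601.6 kJ/mol
ΔH_rxn = (+1118.4) + (-505.8) + (-601.6) = 11.0 kJ/mol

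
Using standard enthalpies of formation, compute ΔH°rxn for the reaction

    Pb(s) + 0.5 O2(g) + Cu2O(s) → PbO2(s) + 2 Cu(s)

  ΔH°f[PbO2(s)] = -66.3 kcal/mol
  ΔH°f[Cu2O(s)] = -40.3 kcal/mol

ΔH°rxn = Σ nΔHf°(products) − Σ nΔHf°(reactants).
Products: 1·(-66.3) + 2·(+0.0) = -66.3
Reactants: 1·(+0.0) + 1/2·(+0.0) + 1·(-40.3) = -40.3
ΔH°rxn = (-66.3) − (-40.3) = -26.0 kcal/mol

ΔH°rxn = -26.0 kcal/mol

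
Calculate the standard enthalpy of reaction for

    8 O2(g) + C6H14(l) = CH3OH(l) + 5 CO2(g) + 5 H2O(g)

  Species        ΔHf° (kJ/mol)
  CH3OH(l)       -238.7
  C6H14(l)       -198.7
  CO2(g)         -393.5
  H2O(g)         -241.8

ΔH°rxn = -3216.5 kJ/mol

Products: 1·(-238.7) + 5·(-393.5) + 5·(-241.8) = -3415.2
Reactants: 8·(+0.0) + 1·(-198.7) = -198.7
ΔH°rxn = (-3415.2) − (-198.7) = -3216.5 kJ/mol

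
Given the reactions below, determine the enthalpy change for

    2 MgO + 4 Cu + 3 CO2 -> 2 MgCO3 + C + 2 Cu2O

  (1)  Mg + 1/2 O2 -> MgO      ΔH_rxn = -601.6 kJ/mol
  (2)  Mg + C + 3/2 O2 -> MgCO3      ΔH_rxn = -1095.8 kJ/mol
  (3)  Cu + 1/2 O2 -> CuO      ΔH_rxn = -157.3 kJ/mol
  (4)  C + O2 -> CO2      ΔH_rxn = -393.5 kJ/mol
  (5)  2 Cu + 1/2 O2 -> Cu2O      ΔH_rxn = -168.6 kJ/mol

ΔH_rxn = -145.1 kJ/mol

(1) reversed and × 2: (-2)·(-601.6) = +1203.2 kJ/mol
(2) × 2: (2)·(-1095.8) = -2191.6 kJ/mol
(3): not needed.
(4) reversed and × 3: (-3)·(-393.5) = +1180.5 kJ/mol
(5) × 2: (2)·(-168.6) = -337.2 kJ/mol
By Hess's law, ΔH_rxn = (+1203.2) + (-2191.6) + (+1180.5) + (-337.2) = -145.1 kJ/mol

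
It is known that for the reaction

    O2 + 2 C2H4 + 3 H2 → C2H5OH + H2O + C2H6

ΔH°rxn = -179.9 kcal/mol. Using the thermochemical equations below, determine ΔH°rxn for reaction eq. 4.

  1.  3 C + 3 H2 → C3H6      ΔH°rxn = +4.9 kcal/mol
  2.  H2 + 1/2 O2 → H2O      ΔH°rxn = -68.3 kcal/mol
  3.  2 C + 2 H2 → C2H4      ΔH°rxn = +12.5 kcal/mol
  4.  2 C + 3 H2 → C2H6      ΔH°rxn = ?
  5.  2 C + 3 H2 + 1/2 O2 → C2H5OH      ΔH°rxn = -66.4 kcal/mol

ΔH°rxn = -20.2 kcal/mol

eq. 1: not needed.
eq. 2 as written: -68.3 kcal/mol
eq. 3 reversed and × 2: (-2)·(+12.5) = -25.0 kcal/mol
eq. 4 as written: contributes x
eq. 5 as written: -66.4 kcal/mol
-179.9 = (-68.3) + (-25.0) + (-66.4) + x
x = (-179.9 − (-159.7)) / (1) = -20.2 kcal/mol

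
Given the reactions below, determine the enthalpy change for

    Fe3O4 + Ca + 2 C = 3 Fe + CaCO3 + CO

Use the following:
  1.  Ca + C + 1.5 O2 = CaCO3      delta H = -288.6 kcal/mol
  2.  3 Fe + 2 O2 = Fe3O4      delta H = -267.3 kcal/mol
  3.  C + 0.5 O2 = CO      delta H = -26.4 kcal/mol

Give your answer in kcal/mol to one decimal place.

delta H = -47.7 kcal/mol

eq. 1 as written (CaCO3 already on the product side): -288.6 kcal/mol
eq. 2 reversed (reverse to put Fe3O4 on the reactant side): +267.3 kcal/mol
eq. 3 as written (CO already on the product side): -26.4 kcal/mol
Combining the equations, delta H = (1)·(-288.6) + (-1)·(-267.3) + (1)·(-26.4) = -47.7 kcal/mol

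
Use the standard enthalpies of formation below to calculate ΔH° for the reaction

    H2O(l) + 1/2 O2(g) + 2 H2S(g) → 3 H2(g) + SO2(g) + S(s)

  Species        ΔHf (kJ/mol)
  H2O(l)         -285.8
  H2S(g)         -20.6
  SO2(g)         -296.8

Products: 3·(+0.0) + 1·(-296.8) + 1·(+0.0) = -296.8
Reactants: 1·(-285.8) + 1/2·(+0.0) + 2·(-20.6) = -327.0
ΔH° = (-296.8) − (-327.0) = 30.2 kJ/mol

ΔH° = 30.2 kJ/mol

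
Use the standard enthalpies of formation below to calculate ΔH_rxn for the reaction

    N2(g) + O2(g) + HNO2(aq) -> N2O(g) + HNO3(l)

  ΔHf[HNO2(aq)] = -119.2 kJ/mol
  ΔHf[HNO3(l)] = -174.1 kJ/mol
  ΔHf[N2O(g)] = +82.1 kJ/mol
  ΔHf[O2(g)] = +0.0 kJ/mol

ΔH_rxn = 27.2 kJ/mol

ΔH°rxn = Σ nΔHf°(products) − Σ nΔHf°(reactants).
Products: 1·(+82.1) + 1·(-174.1) = -92.0
Reactants: 1·(+0.0) + 1·(+0.0) + 1·(-119.2) = -119.2
ΔH_rxn = (-92.0) − (-119.2) = 27.2 kJ/mol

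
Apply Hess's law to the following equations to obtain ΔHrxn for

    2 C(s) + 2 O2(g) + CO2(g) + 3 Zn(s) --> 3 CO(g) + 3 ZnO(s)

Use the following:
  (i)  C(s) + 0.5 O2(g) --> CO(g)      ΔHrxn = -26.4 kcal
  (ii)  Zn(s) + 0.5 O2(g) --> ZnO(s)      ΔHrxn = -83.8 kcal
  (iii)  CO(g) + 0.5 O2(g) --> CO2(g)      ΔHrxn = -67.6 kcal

(i) × 2 (×2 to match 2 C(s) in the target): (2)·(-26.4) = -52.8 kcal
(ii) × 3 (×3 to match 3 ZnO(s) in the target): (3)·(-83.8) = -251.4 kcal
(iii) reversed (CO2(g) must end up as a reactant): +67.6 kcal
Combining the equations, ΔHrxn = (2)·(-26.4) + (3)·(-83.8) + (-1)·(-67.6) = -236.6 kcal

ΔHrxn = -236.6 kcal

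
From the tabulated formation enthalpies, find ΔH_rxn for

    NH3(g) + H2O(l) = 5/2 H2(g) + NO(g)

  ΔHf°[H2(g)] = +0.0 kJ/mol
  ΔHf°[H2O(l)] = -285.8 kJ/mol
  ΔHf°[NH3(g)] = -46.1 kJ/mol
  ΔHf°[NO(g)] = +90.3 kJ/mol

Products: 5/2·(+0.0) + 1·(+90.3) = +90.3
Reactants: 1·(-46.1) + 1·(-285.8) = -331.9
ΔH_rxn = (+90.3) − (-331.9) = 422.2 kJ/mol

ΔH_rxn = 422.2 kJ/mol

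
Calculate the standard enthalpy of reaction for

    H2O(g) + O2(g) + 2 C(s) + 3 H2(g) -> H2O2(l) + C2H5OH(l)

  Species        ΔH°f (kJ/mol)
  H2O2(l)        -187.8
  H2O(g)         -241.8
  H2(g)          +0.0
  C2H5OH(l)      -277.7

Products: 1·(-187.8) + 1·(-277.7) = -465.5
Reactants: 1·(-241.8) + 1·(+0.0) + 2·(+0.0) + 3·(+0.0) = -241.8
ΔH° = (-465.5) − (-241.8) = -223.7 kJ/mol

ΔH° = -223.7 kJ/mol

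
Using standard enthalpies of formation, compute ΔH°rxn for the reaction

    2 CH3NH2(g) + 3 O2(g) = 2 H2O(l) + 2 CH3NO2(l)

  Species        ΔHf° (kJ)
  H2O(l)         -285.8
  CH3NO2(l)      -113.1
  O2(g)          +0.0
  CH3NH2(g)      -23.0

Products: 2·(-285.8) + 2·(-113.1) = -797.8
Reactants: 2·(-23.0) + 3·(+0.0) = -46.0
ΔH°rxn = (-797.8) − (-46.0) = -751.8 kJ

ΔH°rxn = -751.8 kJ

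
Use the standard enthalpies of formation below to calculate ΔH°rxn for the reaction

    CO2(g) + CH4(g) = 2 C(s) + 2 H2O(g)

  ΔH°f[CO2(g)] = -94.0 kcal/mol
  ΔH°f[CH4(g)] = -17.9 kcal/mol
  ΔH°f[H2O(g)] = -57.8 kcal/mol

ΔH°rxn = Σ nΔHf°(products) − Σ nΔHf°(reactants).
Products: 2·(+0.0) + 2·(-57.8) = -115.6
Reactants: 1·(-94.0) + 1·(-17.9) = -111.9
ΔH°rxn = (-115.6) − (-111.9) = -3.7 kcal/mol

ΔH°rxn = -3.7 kcal/mol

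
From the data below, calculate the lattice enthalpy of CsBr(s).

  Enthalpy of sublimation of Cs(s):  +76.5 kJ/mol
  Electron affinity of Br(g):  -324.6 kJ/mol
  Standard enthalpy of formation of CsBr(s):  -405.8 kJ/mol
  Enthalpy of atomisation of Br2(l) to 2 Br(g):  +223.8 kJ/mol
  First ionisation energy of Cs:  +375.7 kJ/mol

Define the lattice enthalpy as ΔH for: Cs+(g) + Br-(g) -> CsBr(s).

ΔHf° = 1·ΔHsub + 1·(ΣIE) + 1/2·D(Br2) + 1·EA + U
-405.8 = 1·(+76.5) + 1·(+375.7) + 1/2·(+223.8) + 1·(-324.6) + U
U = -405.8 − (+239.5) = -645.3 kJ/mol

U = -645.3 kJ/mol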